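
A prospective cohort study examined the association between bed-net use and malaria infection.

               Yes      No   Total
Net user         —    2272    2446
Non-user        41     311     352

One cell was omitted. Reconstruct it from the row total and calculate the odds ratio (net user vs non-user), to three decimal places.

The missing cell is in the exposed row: 2446 − 2272 = 174.
So a = 174, b = 2272, c = 41, d = 311.
OR = (a·d)/(b·c) = (174 × 311) / (2272 × 41) = 54114 / 93152 = 0.58092

0.581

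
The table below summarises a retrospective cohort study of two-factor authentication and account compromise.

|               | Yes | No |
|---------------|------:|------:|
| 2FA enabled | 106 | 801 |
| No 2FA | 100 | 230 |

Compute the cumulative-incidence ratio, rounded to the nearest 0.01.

0.39

Cells: a = 106, b = 801, c = 100, d = 230.
Risk in exposed = 106/907 = 0.11687; risk in unexposed = 100/330 = 0.30303.
RR = 0.11687 / 0.30303 = 0.38567
The risk is 61% lower among the exposed than among the unexposed.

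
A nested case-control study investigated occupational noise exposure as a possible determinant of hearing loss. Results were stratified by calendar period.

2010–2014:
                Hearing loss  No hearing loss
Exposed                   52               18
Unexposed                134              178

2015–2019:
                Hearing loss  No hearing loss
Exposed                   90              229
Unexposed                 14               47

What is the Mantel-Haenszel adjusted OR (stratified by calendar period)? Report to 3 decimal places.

OR_MH = Σ(aᵢdᵢ/nᵢ) / Σ(bᵢcᵢ/nᵢ), where nᵢ is the stratum total.
Stratum 1 (2010–2014): n = 382; a·d/n = 52·178/382 = 24.2304; b·c/n = 18·134/382 = 6.3141
Stratum 2 (2015–2019): n = 380; a·d/n = 90·47/380 = 11.1316; b·c/n = 229·14/380 = 8.4368
OR_MH = (24.2304 + 11.1316) / (6.3141 + 8.4368) = 35.3619 / 14.7510 = 2.39726

2.397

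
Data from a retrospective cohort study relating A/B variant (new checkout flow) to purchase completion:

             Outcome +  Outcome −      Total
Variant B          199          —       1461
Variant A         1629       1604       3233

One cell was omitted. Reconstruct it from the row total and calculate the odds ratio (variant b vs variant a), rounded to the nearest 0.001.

The missing cell is in the exposed row: 1461 − 199 = 1262.
So a = 199, b = 1262, c = 1629, d = 1604.
OR = (a·d)/(b·c) = (199 × 1604) / (1262 × 1629) = 319196 / 2055798 = 0.15527

0.155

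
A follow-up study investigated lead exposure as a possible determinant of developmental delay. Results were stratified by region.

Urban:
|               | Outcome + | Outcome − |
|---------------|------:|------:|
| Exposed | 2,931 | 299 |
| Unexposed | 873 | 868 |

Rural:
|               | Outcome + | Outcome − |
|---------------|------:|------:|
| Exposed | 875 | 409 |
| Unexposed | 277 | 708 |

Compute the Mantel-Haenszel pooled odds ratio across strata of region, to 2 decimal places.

7.66

OR_MH = Σ(aᵢdᵢ/nᵢ) / Σ(bᵢcᵢ/nᵢ), where nᵢ is the stratum total.
Stratum 1 (Urban): n = 4971; a·d/n = 2931·868/4971 = 511.7900; b·c/n = 299·873/4971 = 52.5100
Stratum 2 (Rural): n = 2269; a·d/n = 875·708/2269 = 273.0278; b·c/n = 409·277/2269 = 49.9308
OR_MH = (511.7900 + 273.0278) / (52.5100 + 49.9308) = 784.8177 / 102.4408 = 7.66119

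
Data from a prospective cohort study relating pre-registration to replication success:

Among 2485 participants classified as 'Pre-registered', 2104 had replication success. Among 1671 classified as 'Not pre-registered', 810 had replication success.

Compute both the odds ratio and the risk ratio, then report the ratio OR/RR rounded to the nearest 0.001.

3.361

From the description: a = 2104, b = 381, c = 810, d = 861.
OR = (2104·861)/(381·810) = 1811544/308610 = 5.87001
Risk in exposed = 2104/2485 = 0.84668; risk in unexposed = 810/1671 = 0.48474; RR = 1.74667
OR/RR = 5.87001 / 1.74667 = 3.36069
The outcome is not rare, so the OR lies further from 1 than the RR.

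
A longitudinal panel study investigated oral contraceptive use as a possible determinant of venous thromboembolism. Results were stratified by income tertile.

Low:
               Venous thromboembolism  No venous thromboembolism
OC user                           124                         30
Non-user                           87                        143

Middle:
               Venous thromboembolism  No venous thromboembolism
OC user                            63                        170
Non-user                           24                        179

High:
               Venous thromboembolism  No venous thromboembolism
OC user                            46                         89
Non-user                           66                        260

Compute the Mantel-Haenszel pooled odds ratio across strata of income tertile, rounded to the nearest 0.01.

3.39

OR_MH = Σ(aᵢdᵢ/nᵢ) / Σ(bᵢcᵢ/nᵢ), where nᵢ is the stratum total.
Stratum 1 (Low): n = 384; a·d/n = 124·143/384 = 46.1771; b·c/n = 30·87/384 = 6.7969
Stratum 2 (Middle): n = 436; a·d/n = 63·179/436 = 25.8647; b·c/n = 170·24/436 = 9.3578
Stratum 3 (High): n = 461; a·d/n = 46·260/461 = 25.9436; b·c/n = 89·66/461 = 12.7419
OR_MH = (46.1771 + 25.8647 + 25.9436) / (6.7969 + 9.3578 + 12.7419) = 97.9854 / 28.8965 = 3.39090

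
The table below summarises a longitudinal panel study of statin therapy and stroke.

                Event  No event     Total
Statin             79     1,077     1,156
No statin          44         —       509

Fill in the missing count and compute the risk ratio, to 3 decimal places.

The missing cell is in the unexposed row: 509 − 44 = 465.
So a = 79, b = 1077, c = 44, d = 465.
RR = [a/(a+b)] / [c/(c+d)] = (79/1156) / (44/509) = 0.06834/0.08644 = 0.79056

0.791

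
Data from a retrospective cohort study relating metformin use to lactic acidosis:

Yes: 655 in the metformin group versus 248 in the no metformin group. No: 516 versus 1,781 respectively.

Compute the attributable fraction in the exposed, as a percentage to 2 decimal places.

From the description: a = 655, b = 516, c = 248, d = 1781.
Risk in exposed = 655/1171 = 0.55935; risk in unexposed = 248/2029 = 0.12223.
RR = 0.55935/0.12223 = 4.57630
AR% = (RR − 1)/RR × 100 = (4.57630 − 1)/4.57630 × 100 = 78.1483%

78.15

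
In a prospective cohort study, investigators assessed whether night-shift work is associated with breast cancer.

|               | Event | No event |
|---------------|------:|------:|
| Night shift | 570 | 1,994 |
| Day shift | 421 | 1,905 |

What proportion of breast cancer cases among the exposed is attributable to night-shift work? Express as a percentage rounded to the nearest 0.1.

Cells: a = 570, b = 1994, c = 421, d = 1905.
Risk in exposed = 570/2564 = 0.22231; risk in unexposed = 421/2326 = 0.18100.
RR = 0.22231/0.18100 = 1.22824
AR% = (RR − 1)/RR × 100 = (1.22824 − 1)/1.22824 × 100 = 18.5829%

18.6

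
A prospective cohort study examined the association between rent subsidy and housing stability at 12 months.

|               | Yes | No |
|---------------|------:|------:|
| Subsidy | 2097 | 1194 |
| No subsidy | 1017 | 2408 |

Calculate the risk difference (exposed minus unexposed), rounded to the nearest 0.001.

Cells: a = 2097, b = 1194, c = 1017, d = 2408.
Risk in exposed = 2097/3291 = 0.637192; risk in unexposed = 1017/3425 = 0.296934.
Risk difference = 0.637192 − 0.296934 = 0.340258

0.340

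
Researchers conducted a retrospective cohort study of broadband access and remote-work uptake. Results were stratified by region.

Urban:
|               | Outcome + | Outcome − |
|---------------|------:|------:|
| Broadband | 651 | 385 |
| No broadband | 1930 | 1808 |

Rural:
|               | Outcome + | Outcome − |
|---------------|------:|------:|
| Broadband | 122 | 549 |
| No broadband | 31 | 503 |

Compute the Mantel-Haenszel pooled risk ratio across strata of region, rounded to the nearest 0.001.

RR_MH = Σ(aᵢ·n₀ᵢ/nᵢ) / Σ(cᵢ·n₁ᵢ/nᵢ), with n₁ᵢ = aᵢ+bᵢ (exposed), n₀ᵢ = cᵢ+dᵢ (unexposed), nᵢ = n₁ᵢ+n₀ᵢ.
Stratum 1 (Urban): n₁ = 1036, n₀ = 3738, n = 4774; a·n₀/n = 651·3738/4774 = 509.7273; c·n₁/n = 1930·1036/4774 = 418.8270
Stratum 2 (Rural): n₁ = 671, n₀ = 534, n = 1205; a·n₀/n = 122·534/1205 = 54.0647; c·n₁/n = 31·671/1205 = 17.2622
RR_MH = (509.7273 + 54.0647) / (418.8270 + 17.2622) = 563.7920 / 436.0892 = 1.29284

1.293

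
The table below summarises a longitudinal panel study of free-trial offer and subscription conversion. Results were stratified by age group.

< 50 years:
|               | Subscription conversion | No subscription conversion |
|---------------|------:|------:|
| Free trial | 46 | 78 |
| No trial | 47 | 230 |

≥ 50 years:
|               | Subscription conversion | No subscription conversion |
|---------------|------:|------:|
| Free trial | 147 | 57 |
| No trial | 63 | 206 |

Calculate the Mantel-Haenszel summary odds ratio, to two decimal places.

5.40

OR_MH = Σ(aᵢdᵢ/nᵢ) / Σ(bᵢcᵢ/nᵢ), where nᵢ is the stratum total.
Stratum 1 (< 50 years): n = 401; a·d/n = 46·230/401 = 26.3840; b·c/n = 78·47/401 = 9.1421
Stratum 2 (≥ 50 years): n = 473; a·d/n = 147·206/473 = 64.0211; b·c/n = 57·63/473 = 7.5920
OR_MH = (26.3840 + 64.0211) / (9.1421 + 7.5920) = 90.4052 / 16.7341 = 5.40245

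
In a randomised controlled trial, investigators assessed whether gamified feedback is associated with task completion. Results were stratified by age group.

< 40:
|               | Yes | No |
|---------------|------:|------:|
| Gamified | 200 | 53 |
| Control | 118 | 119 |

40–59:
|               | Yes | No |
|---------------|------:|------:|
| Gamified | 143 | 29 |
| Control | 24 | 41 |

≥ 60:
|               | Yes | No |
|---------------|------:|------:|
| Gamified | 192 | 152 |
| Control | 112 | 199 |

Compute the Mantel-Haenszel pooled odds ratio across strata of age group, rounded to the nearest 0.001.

3.158

OR_MH = Σ(aᵢdᵢ/nᵢ) / Σ(bᵢcᵢ/nᵢ), where nᵢ is the stratum total.
Stratum 1 (< 40): n = 490; a·d/n = 200·119/490 = 48.5714; b·c/n = 53·118/490 = 12.7633
Stratum 2 (40–59): n = 237; a·d/n = 143·41/237 = 24.7384; b·c/n = 29·24/237 = 2.9367
Stratum 3 (≥ 60): n = 655; a·d/n = 192·199/655 = 58.3328; b·c/n = 152·112/655 = 25.9908
OR_MH = (48.5714 + 24.7384 + 58.3328) / (12.7633 + 2.9367 + 25.9908) = 131.6426 / 41.6908 = 3.15759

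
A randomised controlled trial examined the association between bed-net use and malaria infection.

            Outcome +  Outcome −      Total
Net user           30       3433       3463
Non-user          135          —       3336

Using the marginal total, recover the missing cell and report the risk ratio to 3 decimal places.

0.214

The missing cell is in the unexposed row: 3336 − 135 = 3201.
So a = 30, b = 3433, c = 135, d = 3201.
RR = [a/(a+b)] / [c/(c+d)] = (30/3463) / (135/3336) = 0.00866/0.04047 = 0.21407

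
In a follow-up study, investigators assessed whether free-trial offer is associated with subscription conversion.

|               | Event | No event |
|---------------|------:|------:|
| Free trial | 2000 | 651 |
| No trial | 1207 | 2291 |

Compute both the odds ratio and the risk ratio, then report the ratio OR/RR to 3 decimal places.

2.667

Cells: a = 2000, b = 651, c = 1207, d = 2291.
OR = (2000·2291)/(651·1207) = 4582000/785757 = 5.83132
Risk in exposed = 2000/2651 = 0.75443; risk in unexposed = 1207/3498 = 0.34505; RR = 2.18642
OR/RR = 5.83132 / 2.18642 = 2.66707
The outcome is not rare, so the OR lies further from 1 than the RR.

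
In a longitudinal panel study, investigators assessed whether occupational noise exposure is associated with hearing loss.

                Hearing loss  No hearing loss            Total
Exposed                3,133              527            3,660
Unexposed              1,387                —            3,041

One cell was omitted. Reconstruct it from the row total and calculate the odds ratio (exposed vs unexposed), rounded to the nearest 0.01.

The missing cell is in the unexposed row: 3041 − 1387 = 1654.
So a = 3133, b = 527, c = 1387, d = 1654.
OR = (a·d)/(b·c) = (3133 × 1654) / (527 × 1387) = 5181982 / 730949 = 7.08939

7.09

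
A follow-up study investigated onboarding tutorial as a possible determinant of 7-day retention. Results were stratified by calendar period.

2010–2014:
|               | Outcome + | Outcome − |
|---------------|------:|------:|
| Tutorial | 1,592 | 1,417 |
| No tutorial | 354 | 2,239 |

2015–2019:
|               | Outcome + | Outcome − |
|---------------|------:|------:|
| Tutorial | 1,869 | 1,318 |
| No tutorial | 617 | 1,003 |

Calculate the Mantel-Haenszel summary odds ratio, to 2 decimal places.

OR_MH = Σ(aᵢdᵢ/nᵢ) / Σ(bᵢcᵢ/nᵢ), where nᵢ is the stratum total.
Stratum 1 (2010–2014): n = 5602; a·d/n = 1592·2239/5602 = 636.2885; b·c/n = 1417·354/5602 = 89.5427
Stratum 2 (2015–2019): n = 4807; a·d/n = 1869·1003/4807 = 389.9744; b·c/n = 1318·617/4807 = 169.1712
OR_MH = (636.2885 + 389.9744) / (89.5427 + 169.1712) = 1026.2629 / 258.7139 = 3.96679

3.97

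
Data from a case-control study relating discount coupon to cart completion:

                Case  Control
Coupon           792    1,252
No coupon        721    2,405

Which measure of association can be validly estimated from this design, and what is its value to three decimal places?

2.110

Cells: a = 792, b = 1252, c = 721, d = 2405.
This is a case-control study: participants were sampled on outcome status, so risks in the source population cannot be estimated directly — relative risk is not valid here. The odds ratio is the appropriate measure.
OR = (a·d)/(b·c) = (792 × 2405) / (1252 × 721) = 1904760 / 902692 = 2.11009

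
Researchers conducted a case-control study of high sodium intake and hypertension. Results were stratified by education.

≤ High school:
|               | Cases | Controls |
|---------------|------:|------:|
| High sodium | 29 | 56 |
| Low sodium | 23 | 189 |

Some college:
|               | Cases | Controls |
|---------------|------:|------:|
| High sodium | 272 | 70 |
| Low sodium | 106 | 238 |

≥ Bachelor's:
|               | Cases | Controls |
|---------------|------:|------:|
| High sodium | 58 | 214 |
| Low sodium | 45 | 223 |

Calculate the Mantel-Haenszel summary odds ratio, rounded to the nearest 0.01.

OR_MH = Σ(aᵢdᵢ/nᵢ) / Σ(bᵢcᵢ/nᵢ), where nᵢ is the stratum total.
Stratum 1 (≤ High school): n = 297; a·d/n = 29·189/297 = 18.4545; b·c/n = 56·23/297 = 4.3367
Stratum 2 (Some college): n = 686; a·d/n = 272·238/686 = 94.3673; b·c/n = 70·106/686 = 10.8163
Stratum 3 (≥ Bachelor's): n = 540; a·d/n = 58·223/540 = 23.9519; b·c/n = 214·45/540 = 17.8333
OR_MH = (18.4545 + 94.3673 + 23.9519) / (4.3367 + 10.8163 + 17.8333) = 136.7737 / 32.9864 = 4.14637

4.15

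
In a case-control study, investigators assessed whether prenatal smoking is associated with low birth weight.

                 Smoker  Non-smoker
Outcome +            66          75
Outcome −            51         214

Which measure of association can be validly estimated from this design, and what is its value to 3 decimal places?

3.693

Reading the table with exposure as columns: a = 66 (Smoker, case), b = 51 (Smoker, non-case), c = 75 (Non-smoker, case), d = 214.
This is a case-control study: participants were sampled on outcome status, so risks in the source population cannot be estimated directly — relative risk is not valid here. The odds ratio is the appropriate measure.
OR = (a·d)/(b·c) = (66 × 214) / (51 × 75) = 14124 / 3825 = 3.69255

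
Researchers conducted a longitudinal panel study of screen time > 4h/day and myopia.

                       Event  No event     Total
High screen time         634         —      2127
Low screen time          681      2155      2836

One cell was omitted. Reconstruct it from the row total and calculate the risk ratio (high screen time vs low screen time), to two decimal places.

1.24

The missing cell is in the exposed row: 2127 − 634 = 1493.
So a = 634, b = 1493, c = 681, d = 2155.
RR = [a/(a+b)] / [c/(c+d)] = (634/2127) / (681/2836) = 0.29807/0.24013 = 1.24131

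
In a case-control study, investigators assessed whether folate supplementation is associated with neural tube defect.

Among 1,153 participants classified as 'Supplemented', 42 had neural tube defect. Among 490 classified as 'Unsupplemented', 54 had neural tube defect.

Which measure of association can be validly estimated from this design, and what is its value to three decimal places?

From the description: a = 42, b = 1111, c = 54, d = 436.
This is a case-control study: participants were sampled on outcome status, so risks in the source population cannot be estimated directly — relative risk is not valid here. The odds ratio is the appropriate measure.
OR = (a·d)/(b·c) = (42 × 436) / (1111 × 54) = 18312 / 59994 = 0.30523

0.305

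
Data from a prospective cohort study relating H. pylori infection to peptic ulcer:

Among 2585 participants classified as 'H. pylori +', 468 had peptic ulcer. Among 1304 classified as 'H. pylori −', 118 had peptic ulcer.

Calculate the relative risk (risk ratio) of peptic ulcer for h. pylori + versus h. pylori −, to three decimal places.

From the description: a = 468, b = 2117, c = 118, d = 1186.
Risk in exposed = 468/2585 = 0.18104; risk in unexposed = 118/1304 = 0.09049.
RR = 0.18104 / 0.09049 = 2.00070
The risk among the exposed is 2.00 times that among the unexposed.

2.001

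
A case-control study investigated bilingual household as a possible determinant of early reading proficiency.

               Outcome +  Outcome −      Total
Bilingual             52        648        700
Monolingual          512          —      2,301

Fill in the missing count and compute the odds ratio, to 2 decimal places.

The missing cell is in the unexposed row: 2301 − 512 = 1789.
So a = 52, b = 648, c = 512, d = 1789.
OR = (a·d)/(b·c) = (52 × 1789) / (648 × 512) = 93028 / 331776 = 0.28039

0.28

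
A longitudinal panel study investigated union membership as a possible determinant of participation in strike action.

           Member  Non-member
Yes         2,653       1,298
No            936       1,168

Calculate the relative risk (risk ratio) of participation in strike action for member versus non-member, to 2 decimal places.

1.40

Reading the table with exposure as columns: a = 2653 (Member, case), b = 936 (Member, non-case), c = 1298 (Non-member, case), d = 1168.
Risk in exposed = 2653/3589 = 0.73920; risk in unexposed = 1298/2466 = 0.52636.
RR = 0.73920 / 0.52636 = 1.40437
The risk among the exposed is 1.40 times that among the unexposed.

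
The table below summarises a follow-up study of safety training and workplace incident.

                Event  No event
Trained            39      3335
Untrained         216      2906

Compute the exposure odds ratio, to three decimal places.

0.157

Cells: a = 39, b = 3335, c = 216, d = 2906.
OR = (a·d)/(b·c) = (39 × 2906) / (3335 × 216) = 113334 / 720360 = 0.15733
Exposure is associated with lower odds of workplace incident (OR = 0.16 < 1).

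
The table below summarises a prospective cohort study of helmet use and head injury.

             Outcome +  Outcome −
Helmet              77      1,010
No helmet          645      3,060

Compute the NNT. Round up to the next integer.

Risk in treated group = 77/1087 = 0.07084; risk in control = 645/3705 = 0.17409.
Absolute risk reduction = 0.17409 − 0.07084 = 0.10325
NNT = 1 / ARR = 1 / 0.10325 = 9.685 → round up → 10

10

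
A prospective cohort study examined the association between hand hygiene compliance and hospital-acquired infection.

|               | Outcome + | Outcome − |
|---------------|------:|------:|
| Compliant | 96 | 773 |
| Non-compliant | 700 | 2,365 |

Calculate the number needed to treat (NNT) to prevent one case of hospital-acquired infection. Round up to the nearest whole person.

Risk in treated group = 96/869 = 0.11047; risk in control = 700/3065 = 0.22838.
Absolute risk reduction = 0.22838 − 0.11047 = 0.11791
NNT = 1 / ARR = 1 / 0.11791 = 8.481 → round up → 9

9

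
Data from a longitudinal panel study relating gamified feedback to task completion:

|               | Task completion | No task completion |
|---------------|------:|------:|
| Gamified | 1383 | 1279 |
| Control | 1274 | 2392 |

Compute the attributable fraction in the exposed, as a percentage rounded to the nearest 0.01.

33.11

Cells: a = 1383, b = 1279, c = 1274, d = 2392.
Risk in exposed = 1383/2662 = 0.51953; risk in unexposed = 1274/3666 = 0.34752.
RR = 0.51953/0.34752 = 1.49499
AR% = (RR − 1)/RR × 100 = (1.49499 − 1)/1.49499 × 100 = 33.1097%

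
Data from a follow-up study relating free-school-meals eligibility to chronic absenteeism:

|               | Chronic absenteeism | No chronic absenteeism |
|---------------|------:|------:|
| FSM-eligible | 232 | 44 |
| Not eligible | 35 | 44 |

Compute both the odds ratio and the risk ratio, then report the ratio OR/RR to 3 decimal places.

3.494

Cells: a = 232, b = 44, c = 35, d = 44.
OR = (232·44)/(44·35) = 10208/1540 = 6.62857
Risk in exposed = 232/276 = 0.84058; risk in unexposed = 35/79 = 0.44304; RR = 1.89731
OR/RR = 6.62857 / 1.89731 = 3.49367
The outcome is not rare, so the OR lies further from 1 than the RR.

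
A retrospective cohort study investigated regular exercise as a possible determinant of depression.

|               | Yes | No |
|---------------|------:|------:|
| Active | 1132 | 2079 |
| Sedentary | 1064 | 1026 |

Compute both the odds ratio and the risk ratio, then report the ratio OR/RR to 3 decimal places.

Cells: a = 1132, b = 2079, c = 1064, d = 1026.
OR = (1132·1026)/(2079·1064) = 1161432/2212056 = 0.52505
Risk in exposed = 1132/3211 = 0.35254; risk in unexposed = 1064/2090 = 0.50909; RR = 0.69249
OR/RR = 0.52505 / 0.69249 = 0.75821
The outcome is not rare, so the OR lies further from 1 than the RR.

0.758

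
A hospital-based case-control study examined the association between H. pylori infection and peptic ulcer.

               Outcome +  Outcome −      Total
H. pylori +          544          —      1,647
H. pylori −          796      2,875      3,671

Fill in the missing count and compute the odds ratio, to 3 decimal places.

The missing cell is in the exposed row: 1647 − 544 = 1103.
So a = 544, b = 1103, c = 796, d = 2875.
OR = (a·d)/(b·c) = (544 × 2875) / (1103 × 796) = 1564000 / 877988 = 1.78135

1.781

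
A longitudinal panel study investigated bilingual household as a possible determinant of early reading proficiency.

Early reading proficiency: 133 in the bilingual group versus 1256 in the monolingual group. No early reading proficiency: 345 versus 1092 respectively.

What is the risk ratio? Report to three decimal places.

0.520

From the description: a = 133, b = 345, c = 1256, d = 1092.
Risk in exposed = 133/478 = 0.27824; risk in unexposed = 1256/2348 = 0.53492.
RR = 0.27824 / 0.53492 = 0.52015
The risk is 48% lower among the exposed than among the unexposed.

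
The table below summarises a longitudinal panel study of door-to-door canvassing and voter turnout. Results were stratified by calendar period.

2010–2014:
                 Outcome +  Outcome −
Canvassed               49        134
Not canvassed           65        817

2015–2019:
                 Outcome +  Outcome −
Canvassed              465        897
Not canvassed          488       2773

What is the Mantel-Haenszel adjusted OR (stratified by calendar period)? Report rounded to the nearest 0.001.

OR_MH = Σ(aᵢdᵢ/nᵢ) / Σ(bᵢcᵢ/nᵢ), where nᵢ is the stratum total.
Stratum 1 (2010–2014): n = 1065; a·d/n = 49·817/1065 = 37.5897; b·c/n = 134·65/1065 = 8.1784
Stratum 2 (2015–2019): n = 4623; a·d/n = 465·2773/4623 = 278.9195; b·c/n = 897·488/4623 = 94.6866
OR_MH = (37.5897 + 278.9195) / (8.1784 + 94.6866) = 316.5092 / 102.8650 = 3.07694

3.077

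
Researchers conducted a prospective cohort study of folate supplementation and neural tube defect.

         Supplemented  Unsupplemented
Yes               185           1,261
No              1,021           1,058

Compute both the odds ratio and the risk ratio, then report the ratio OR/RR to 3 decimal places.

0.539

Reading the table with exposure as columns: a = 185 (Supplemented, case), b = 1021 (Supplemented, non-case), c = 1261 (Unsupplemented, case), d = 1058.
OR = (185·1058)/(1021·1261) = 195730/1287481 = 0.15203
Risk in exposed = 185/1206 = 0.15340; risk in unexposed = 1261/2319 = 0.54377; RR = 0.28210
OR/RR = 0.15203 / 0.28210 = 0.53890
The outcome is not rare, so the OR lies further from 1 than the RR.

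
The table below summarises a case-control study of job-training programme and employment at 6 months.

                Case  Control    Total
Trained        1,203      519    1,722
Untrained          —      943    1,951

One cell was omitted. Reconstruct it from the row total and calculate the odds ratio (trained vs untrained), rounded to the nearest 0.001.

The missing cell is in the unexposed row: 1951 − 943 = 1008.
So a = 1203, b = 519, c = 1008, d = 943.
OR = (a·d)/(b·c) = (1203 × 943) / (519 × 1008) = 1134429 / 523152 = 2.16845

2.168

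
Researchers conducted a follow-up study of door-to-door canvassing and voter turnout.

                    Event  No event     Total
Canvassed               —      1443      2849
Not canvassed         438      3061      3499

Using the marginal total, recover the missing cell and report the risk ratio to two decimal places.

3.94

The missing cell is in the exposed row: 2849 − 1443 = 1406.
So a = 1406, b = 1443, c = 438, d = 3061.
RR = [a/(a+b)] / [c/(c+d)] = (1406/2849) / (438/3499) = 0.49351/0.12518 = 3.94242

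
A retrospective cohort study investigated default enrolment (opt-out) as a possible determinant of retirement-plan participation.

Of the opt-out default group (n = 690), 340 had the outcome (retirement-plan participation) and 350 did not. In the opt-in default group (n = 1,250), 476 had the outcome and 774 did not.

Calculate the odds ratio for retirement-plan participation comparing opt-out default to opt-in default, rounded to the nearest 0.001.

1.580

From the description: a = 340, b = 350, c = 476, d = 774.
OR = (a·d)/(b·c) = (340 × 774) / (350 × 476) = 263160 / 166600 = 1.57959
The odds of retirement-plan participation are about 1.58 times as high in the opt-out default group.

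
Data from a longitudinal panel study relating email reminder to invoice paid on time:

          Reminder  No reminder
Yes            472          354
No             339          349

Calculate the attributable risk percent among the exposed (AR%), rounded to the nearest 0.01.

13.48

Reading the table with exposure as columns: a = 472 (Reminder, case), b = 339 (Reminder, non-case), c = 354 (No reminder, case), d = 349.
Risk in exposed = 472/811 = 0.58200; risk in unexposed = 354/703 = 0.50356.
RR = 0.58200/0.50356 = 1.15577
AR% = (RR − 1)/RR × 100 = (1.15577 − 1)/1.15577 × 100 = 13.4780%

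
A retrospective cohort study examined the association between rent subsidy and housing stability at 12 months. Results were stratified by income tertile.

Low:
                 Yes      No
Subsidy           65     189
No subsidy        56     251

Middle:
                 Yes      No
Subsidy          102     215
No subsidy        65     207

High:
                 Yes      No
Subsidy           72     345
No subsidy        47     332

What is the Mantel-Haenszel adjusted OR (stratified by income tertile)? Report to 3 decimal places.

1.508

OR_MH = Σ(aᵢdᵢ/nᵢ) / Σ(bᵢcᵢ/nᵢ), where nᵢ is the stratum total.
Stratum 1 (Low): n = 561; a·d/n = 65·251/561 = 29.0820; b·c/n = 189·56/561 = 18.8663
Stratum 2 (Middle): n = 589; a·d/n = 102·207/589 = 35.8472; b·c/n = 215·65/589 = 23.7267
Stratum 3 (High): n = 796; a·d/n = 72·332/796 = 30.0302; b·c/n = 345·47/796 = 20.3706
OR_MH = (29.0820 + 35.8472 + 30.0302) / (18.8663 + 23.7267 + 20.3706) = 94.9593 / 62.9636 = 1.50816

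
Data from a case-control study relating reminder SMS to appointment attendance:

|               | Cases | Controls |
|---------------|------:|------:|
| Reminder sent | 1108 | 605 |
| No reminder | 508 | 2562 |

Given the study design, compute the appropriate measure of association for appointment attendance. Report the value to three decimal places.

Cells: a = 1108, b = 605, c = 508, d = 2562.
This is a case-control study: participants were sampled on outcome status, so risks in the source population cannot be estimated directly — relative risk is not valid here. The odds ratio is the appropriate measure.
OR = (a·d)/(b·c) = (1108 × 2562) / (605 × 508) = 2838696 / 307340 = 9.23634

9.236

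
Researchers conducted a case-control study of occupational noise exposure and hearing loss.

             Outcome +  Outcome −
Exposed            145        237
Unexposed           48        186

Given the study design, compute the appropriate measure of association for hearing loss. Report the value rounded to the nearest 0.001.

Cells: a = 145, b = 237, c = 48, d = 186.
This is a case-control study: participants were sampled on outcome status, so risks in the source population cannot be estimated directly — relative risk is not valid here. The odds ratio is the appropriate measure.
OR = (a·d)/(b·c) = (145 × 186) / (237 × 48) = 26970 / 11376 = 2.37078

2.371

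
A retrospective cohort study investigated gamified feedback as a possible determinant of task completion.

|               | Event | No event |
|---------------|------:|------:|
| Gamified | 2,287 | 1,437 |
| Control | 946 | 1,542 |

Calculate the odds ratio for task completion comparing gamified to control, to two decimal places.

2.59

Cells: a = 2287, b = 1437, c = 946, d = 1542.
OR = (a·d)/(b·c) = (2287 × 1542) / (1437 × 946) = 3526554 / 1359402 = 2.59420
The odds of task completion are about 2.59 times as high in the gamified group.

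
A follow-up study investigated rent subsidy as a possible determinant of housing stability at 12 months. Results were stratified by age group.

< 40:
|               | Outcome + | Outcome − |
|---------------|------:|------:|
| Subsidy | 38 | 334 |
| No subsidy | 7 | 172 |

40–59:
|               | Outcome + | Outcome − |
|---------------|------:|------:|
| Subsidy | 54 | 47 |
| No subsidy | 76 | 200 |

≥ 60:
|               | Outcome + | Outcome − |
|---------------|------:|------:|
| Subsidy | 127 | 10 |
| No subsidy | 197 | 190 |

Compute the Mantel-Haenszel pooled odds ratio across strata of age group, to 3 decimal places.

OR_MH = Σ(aᵢdᵢ/nᵢ) / Σ(bᵢcᵢ/nᵢ), where nᵢ is the stratum total.
Stratum 1 (< 40): n = 551; a·d/n = 38·172/551 = 11.8621; b·c/n = 334·7/551 = 4.2432
Stratum 2 (40–59): n = 377; a·d/n = 54·200/377 = 28.6472; b·c/n = 47·76/377 = 9.4748
Stratum 3 (≥ 60): n = 524; a·d/n = 127·190/524 = 46.0496; b·c/n = 10·197/524 = 3.7595
OR_MH = (11.8621 + 28.6472 + 46.0496) / (4.2432 + 9.4748 + 3.7595) = 86.5589 / 17.4775 = 4.95258

4.953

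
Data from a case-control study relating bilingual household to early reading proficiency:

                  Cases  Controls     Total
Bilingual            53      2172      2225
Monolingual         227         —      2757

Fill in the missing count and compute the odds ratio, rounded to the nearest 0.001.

The missing cell is in the unexposed row: 2757 − 227 = 2530.
So a = 53, b = 2172, c = 227, d = 2530.
OR = (a·d)/(b·c) = (53 × 2530) / (2172 × 227) = 134090 / 493044 = 0.27196

0.272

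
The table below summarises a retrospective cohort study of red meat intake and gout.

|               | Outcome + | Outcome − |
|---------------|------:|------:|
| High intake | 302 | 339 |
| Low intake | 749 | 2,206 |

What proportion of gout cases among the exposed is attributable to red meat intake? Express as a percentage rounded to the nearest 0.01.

Cells: a = 302, b = 339, c = 749, d = 2206.
Risk in exposed = 302/641 = 0.47114; risk in unexposed = 749/2955 = 0.25347.
RR = 0.47114/0.25347 = 1.85877
AR% = (RR − 1)/RR × 100 = (1.85877 − 1)/1.85877 × 100 = 46.2008%

46.20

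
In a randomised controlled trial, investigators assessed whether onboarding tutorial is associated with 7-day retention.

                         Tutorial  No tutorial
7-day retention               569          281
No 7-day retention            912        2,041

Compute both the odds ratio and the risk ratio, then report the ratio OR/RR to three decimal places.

1.427

Reading the table with exposure as columns: a = 569 (Tutorial, case), b = 912 (Tutorial, non-case), c = 281 (No tutorial, case), d = 2041.
OR = (569·2041)/(912·281) = 1161329/256272 = 4.53163
Risk in exposed = 569/1481 = 0.38420; risk in unexposed = 281/2322 = 0.12102; RR = 3.17478
OR/RR = 4.53163 / 3.17478 = 1.42738
The outcome is not rare, so the OR lies further from 1 than the RR.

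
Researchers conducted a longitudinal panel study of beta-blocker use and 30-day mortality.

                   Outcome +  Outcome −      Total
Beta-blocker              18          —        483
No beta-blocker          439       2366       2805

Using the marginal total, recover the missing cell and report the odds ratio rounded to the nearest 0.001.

The missing cell is in the exposed row: 483 − 18 = 465.
So a = 18, b = 465, c = 439, d = 2366.
OR = (a·d)/(b·c) = (18 × 2366) / (465 × 439) = 42588 / 204135 = 0.20863

0.209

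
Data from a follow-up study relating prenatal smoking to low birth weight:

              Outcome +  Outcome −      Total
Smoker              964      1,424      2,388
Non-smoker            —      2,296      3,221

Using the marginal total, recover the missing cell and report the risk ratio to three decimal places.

The missing cell is in the unexposed row: 3221 − 2296 = 925.
So a = 964, b = 1424, c = 925, d = 2296.
RR = [a/(a+b)] / [c/(c+d)] = (964/2388) / (925/3221) = 0.40369/0.28718 = 1.40570

1.406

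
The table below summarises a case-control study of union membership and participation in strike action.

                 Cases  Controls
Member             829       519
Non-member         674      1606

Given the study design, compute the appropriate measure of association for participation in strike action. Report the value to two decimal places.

3.81

Cells: a = 829, b = 519, c = 674, d = 1606.
This is a case-control study: participants were sampled on outcome status, so risks in the source population cannot be estimated directly — relative risk is not valid here. The odds ratio is the appropriate measure.
OR = (a·d)/(b·c) = (829 × 1606) / (519 × 674) = 1331374 / 349806 = 3.80604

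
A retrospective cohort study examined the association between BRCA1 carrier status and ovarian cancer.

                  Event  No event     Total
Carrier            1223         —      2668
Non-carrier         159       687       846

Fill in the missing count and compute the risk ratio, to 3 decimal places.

The missing cell is in the exposed row: 2668 − 1223 = 1445.
So a = 1223, b = 1445, c = 159, d = 687.
RR = [a/(a+b)] / [c/(c+d)] = (1223/2668) / (159/846) = 0.45840/0.18794 = 2.43901

2.439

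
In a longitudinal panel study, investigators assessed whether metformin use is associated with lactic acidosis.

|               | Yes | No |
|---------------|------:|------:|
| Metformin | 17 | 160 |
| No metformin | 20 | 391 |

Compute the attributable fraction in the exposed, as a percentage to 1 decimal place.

49.3

Cells: a = 17, b = 160, c = 20, d = 391.
Risk in exposed = 17/177 = 0.09605; risk in unexposed = 20/411 = 0.04866.
RR = 0.09605/0.04866 = 1.97373
AR% = (RR − 1)/RR × 100 = (1.97373 − 1)/1.97373 × 100 = 49.3345%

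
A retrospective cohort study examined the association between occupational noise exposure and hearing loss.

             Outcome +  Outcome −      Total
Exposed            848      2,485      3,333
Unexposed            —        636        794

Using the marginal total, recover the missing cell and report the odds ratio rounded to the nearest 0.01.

The missing cell is in the unexposed row: 794 − 636 = 158.
So a = 848, b = 2485, c = 158, d = 636.
OR = (a·d)/(b·c) = (848 × 636) / (2485 × 158) = 539328 / 392630 = 1.37363

1.37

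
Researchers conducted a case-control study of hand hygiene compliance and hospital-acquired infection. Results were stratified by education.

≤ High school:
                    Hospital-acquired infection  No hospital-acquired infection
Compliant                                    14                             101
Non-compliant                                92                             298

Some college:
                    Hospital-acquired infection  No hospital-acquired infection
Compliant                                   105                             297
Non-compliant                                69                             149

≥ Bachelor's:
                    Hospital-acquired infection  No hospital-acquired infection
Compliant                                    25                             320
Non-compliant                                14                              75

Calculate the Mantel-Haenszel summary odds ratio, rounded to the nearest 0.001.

OR_MH = Σ(aᵢdᵢ/nᵢ) / Σ(bᵢcᵢ/nᵢ), where nᵢ is the stratum total.
Stratum 1 (≤ High school): n = 505; a·d/n = 14·298/505 = 8.2614; b·c/n = 101·92/505 = 18.4000
Stratum 2 (Some college): n = 620; a·d/n = 105·149/620 = 25.2339; b·c/n = 297·69/620 = 33.0532
Stratum 3 (≥ Bachelor's): n = 434; a·d/n = 25·75/434 = 4.3203; b·c/n = 320·14/434 = 10.3226
OR_MH = (8.2614 + 25.2339 + 4.3203) / (18.4000 + 33.0532 + 10.3226) = 37.8155 / 61.7758 = 0.61214

0.612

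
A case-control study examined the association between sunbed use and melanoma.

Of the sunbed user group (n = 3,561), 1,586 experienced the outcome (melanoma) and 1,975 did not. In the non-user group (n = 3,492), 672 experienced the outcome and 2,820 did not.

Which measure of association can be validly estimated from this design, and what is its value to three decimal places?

From the description: a = 1586, b = 1975, c = 672, d = 2820.
This is a case-control study: participants were sampled on outcome status, so risks in the source population cannot be estimated directly — relative risk is not valid here. The odds ratio is the appropriate measure.
OR = (a·d)/(b·c) = (1586 × 2820) / (1975 × 672) = 4472520 / 1327200 = 3.36989

3.370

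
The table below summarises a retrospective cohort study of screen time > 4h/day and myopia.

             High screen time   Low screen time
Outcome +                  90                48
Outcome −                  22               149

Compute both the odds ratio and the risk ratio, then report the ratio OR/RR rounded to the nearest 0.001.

3.850

Reading the table with exposure as columns: a = 90 (High screen time, case), b = 22 (High screen time, non-case), c = 48 (Low screen time, case), d = 149.
OR = (90·149)/(22·48) = 13410/1056 = 12.69886
Risk in exposed = 90/112 = 0.80357; risk in unexposed = 48/197 = 0.24365; RR = 3.29799
OR/RR = 12.69886 / 3.29799 = 3.85048
The outcome is not rare, so the OR lies further from 1 than the RR.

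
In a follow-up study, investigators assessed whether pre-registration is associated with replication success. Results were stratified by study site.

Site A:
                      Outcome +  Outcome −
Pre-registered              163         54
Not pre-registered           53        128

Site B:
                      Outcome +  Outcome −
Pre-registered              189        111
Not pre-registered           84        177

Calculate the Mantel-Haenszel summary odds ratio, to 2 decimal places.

4.71

OR_MH = Σ(aᵢdᵢ/nᵢ) / Σ(bᵢcᵢ/nᵢ), where nᵢ is the stratum total.
Stratum 1 (Site A): n = 398; a·d/n = 163·128/398 = 52.4221; b·c/n = 54·53/398 = 7.1910
Stratum 2 (Site B): n = 561; a·d/n = 189·177/561 = 59.6310; b·c/n = 111·84/561 = 16.6203
OR_MH = (52.4221 + 59.6310) / (7.1910 + 16.6203) = 112.0531 / 23.8113 = 4.70589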